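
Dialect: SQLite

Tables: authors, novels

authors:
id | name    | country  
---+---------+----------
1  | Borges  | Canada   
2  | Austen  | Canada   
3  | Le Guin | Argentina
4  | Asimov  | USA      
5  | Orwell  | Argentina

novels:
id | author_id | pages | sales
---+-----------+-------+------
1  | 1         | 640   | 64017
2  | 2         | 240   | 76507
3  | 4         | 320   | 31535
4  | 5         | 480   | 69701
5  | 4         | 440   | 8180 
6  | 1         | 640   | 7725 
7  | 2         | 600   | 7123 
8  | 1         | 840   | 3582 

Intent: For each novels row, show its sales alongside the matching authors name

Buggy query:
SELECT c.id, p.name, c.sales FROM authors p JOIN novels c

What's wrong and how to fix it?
Bug: JOIN with no ON clause produces a cartesian product; every novels row pairs with every authors row

Fix: Add ON c.author_id = p.id to the JOIN

Corrected query:
SELECT c.id, p.name, c.sales FROM authors p JOIN novels c ON c.author_id = p.id

Result:
id | name   | sales
---+--------+------
1  | Borges | 64017
2  | Austen | 76507
3  | Asimov | 31535
4  | Orwell | 69701
5  | Asimov | 8180 
6  | Borges | 7725 
7  | Austen | 7123 
8  | Borges | 3582 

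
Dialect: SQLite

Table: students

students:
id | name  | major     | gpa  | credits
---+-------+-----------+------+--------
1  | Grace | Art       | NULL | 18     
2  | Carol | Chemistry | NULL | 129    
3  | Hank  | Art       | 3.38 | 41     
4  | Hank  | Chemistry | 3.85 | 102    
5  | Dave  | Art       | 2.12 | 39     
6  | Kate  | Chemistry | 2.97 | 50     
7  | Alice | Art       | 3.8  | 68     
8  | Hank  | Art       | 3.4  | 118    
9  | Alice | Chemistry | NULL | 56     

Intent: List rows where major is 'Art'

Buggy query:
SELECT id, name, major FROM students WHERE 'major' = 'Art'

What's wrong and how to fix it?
Bug: Single quotes denote string literals in SQL; the column name is being compared as a constant string

Fix: Reference the column as major without single quotes

Corrected query:
SELECT id, name, major FROM students WHERE major = 'Art'

Result:
id | name  | major
---+-------+------
1  | Grace | Art  
3  | Hank  | Art  
5  | Dave  | Art  
7  | Alice | Art  
8  | Hank  | Art  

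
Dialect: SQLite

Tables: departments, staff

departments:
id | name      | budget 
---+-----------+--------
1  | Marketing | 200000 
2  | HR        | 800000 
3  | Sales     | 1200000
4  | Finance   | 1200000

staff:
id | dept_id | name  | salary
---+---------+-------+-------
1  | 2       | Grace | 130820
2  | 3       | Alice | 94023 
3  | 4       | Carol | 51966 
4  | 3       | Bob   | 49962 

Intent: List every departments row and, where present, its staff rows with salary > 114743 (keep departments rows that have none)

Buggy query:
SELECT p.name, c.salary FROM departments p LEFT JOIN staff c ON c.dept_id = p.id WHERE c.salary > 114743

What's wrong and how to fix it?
Bug: A WHERE condition on the right-hand table after LEFT JOIN drops unmatched parents

Fix: Move the right-table condition into the ON clause so unmatched parents are kept

Corrected query:
SELECT p.name, c.salary FROM departments p LEFT JOIN staff c ON c.dept_id = p.id AND c.salary > 114743

Result:
name      | salary
----------+-------
Marketing | NULL  
HR        | 130820
Sales     | NULL  
Finance   | NULL  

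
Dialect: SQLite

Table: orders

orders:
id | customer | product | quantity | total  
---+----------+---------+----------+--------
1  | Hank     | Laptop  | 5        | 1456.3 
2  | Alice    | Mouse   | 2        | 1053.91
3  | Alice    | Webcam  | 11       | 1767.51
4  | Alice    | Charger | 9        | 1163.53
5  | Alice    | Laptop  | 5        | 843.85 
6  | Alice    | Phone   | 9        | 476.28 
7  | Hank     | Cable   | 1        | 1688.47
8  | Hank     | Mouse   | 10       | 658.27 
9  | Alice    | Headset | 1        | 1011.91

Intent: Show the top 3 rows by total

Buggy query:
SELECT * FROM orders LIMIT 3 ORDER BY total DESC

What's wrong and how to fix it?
Bug: ORDER BY cannot follow LIMIT; LIMIT is the final clause

Fix: Swap the clauses: ORDER BY first, then LIMIT

Corrected query:
SELECT * FROM orders ORDER BY total DESC LIMIT 3

Result:
id | customer | product | quantity | total  
---+----------+---------+----------+--------
3  | Alice    | Webcam  | 11       | 1767.51
7  | Hank     | Cable   | 1        | 1688.47
1  | Hank     | Laptop  | 5        | 1456.3 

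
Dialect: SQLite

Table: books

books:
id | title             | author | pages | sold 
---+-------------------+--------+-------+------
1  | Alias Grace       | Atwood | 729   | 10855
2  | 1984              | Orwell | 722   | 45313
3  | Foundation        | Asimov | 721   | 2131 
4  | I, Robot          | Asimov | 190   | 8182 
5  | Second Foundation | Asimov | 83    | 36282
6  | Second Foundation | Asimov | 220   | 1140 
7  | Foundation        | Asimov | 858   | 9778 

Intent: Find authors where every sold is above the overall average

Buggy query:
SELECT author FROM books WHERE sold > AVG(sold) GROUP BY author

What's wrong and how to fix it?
Bug: AVG() is an aggregate; it can't sit directly in WHERE

Fix: Compute the overall average in a scalar subquery and compare each group's MIN against it in HAVING

Corrected query:
SELECT author FROM books GROUP BY author HAVING MIN(sold) > (SELECT AVG(sold) FROM books)

Result:
author
------
Orwell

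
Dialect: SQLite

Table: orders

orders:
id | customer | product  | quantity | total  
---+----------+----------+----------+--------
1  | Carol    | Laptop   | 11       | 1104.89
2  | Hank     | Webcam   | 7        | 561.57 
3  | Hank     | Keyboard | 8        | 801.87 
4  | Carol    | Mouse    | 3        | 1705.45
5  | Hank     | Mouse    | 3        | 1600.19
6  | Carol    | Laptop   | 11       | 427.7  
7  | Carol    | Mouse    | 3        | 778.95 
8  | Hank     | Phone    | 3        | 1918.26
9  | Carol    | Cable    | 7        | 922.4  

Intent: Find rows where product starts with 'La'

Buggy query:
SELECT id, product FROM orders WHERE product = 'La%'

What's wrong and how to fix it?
Bug: Wildcards only work with LIKE; '=' treats '%' as a literal character

Fix: Use LIKE for wildcard pattern matching

Corrected query:
SELECT id, product FROM orders WHERE product LIKE 'La%'

Result:
id | product
---+--------
1  | Laptop 
6  | Laptop 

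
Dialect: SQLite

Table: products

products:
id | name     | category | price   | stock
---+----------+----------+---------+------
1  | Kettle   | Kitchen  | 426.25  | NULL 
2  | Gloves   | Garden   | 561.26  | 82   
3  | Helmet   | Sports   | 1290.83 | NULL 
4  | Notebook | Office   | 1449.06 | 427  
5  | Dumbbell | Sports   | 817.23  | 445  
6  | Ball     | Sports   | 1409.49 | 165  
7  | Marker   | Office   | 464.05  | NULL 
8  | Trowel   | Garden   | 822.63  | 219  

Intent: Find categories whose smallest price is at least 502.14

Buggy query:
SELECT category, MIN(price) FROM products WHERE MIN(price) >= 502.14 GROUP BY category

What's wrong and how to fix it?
Bug: Aggregates like MIN are computed per group after WHERE runs

Fix: Replace WHERE with HAVING after the GROUP BY

Corrected query:
SELECT category, MIN(price) FROM products GROUP BY category HAVING MIN(price) >= 502.14

Result:
category | MIN(price)
---------+-----------
Garden   | 561.26    
Sports   | 817.23    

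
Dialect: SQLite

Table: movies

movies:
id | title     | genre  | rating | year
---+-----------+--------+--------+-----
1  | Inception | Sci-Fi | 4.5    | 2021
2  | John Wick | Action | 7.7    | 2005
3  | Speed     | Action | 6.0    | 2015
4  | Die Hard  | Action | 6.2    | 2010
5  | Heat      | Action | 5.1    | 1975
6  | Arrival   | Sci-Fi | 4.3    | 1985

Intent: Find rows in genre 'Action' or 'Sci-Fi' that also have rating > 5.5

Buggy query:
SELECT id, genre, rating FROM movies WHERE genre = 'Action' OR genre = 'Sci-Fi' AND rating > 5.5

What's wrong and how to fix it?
Bug: AND binds tighter than OR, so this parses as genre = 'Action' OR (genre = 'Sci-Fi' AND rating > 5.5)

Fix: Add parentheses around the OR so the AND applies to both alternatives

Corrected query:
SELECT id, genre, rating FROM movies WHERE (genre = 'Action' OR genre = 'Sci-Fi') AND rating > 5.5

Result:
id | genre  | rating
---+--------+-------
2  | Action | 7.7   
3  | Action | 6     
4  | Action | 6.2   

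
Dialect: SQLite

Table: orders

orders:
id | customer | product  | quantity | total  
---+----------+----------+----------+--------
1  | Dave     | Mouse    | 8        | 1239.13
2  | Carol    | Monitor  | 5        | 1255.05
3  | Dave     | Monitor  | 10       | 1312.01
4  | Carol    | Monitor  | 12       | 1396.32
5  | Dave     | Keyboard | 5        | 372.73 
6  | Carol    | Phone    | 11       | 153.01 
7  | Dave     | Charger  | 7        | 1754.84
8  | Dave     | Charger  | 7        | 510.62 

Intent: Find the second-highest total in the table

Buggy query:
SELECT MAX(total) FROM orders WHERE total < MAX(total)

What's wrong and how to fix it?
Bug: The inner MAX is an aggregate inside WHERE, which is not allowed

Fix: Compute the overall MAX in a subquery, then take MAX of rows below it

Corrected query:
SELECT MAX(total) FROM orders WHERE total < (SELECT MAX(total) FROM orders)

Result:
MAX(total)
----------
1396.32   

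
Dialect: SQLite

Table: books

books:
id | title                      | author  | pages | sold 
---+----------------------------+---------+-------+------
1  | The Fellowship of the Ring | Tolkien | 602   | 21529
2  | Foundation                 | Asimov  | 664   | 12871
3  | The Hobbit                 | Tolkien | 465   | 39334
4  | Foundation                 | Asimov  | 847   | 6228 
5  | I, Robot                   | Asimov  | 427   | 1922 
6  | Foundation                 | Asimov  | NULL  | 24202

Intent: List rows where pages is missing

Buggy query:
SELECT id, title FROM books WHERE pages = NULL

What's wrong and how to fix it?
Bug: Comparing to NULL with '=' never matches; NULL = NULL is unknown, not true

Fix: Replace '= NULL' with 'IS NULL'

Corrected query:
SELECT id, title FROM books WHERE pages IS NULL

Result:
id | title     
---+-----------
6  | Foundation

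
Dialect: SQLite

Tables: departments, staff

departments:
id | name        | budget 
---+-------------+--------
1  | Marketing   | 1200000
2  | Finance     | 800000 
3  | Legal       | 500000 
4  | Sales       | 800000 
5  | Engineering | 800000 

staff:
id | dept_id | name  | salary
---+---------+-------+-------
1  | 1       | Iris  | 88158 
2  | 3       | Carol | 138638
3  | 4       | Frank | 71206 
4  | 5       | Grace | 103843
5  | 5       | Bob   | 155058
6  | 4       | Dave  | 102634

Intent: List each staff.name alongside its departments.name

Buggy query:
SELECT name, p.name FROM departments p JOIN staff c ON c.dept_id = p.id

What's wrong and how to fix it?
Bug: 'name' exists in both joined tables, so the database can't tell which one is meant

Fix: Prefix ambiguous columns with the table alias

Corrected query:
SELECT c.name, p.name FROM departments p JOIN staff c ON c.dept_id = p.id

Result:
name  | name       
------+------------
Iris  | Marketing  
Carol | Legal      
Frank | Sales      
Grace | Engineering
Bob   | Engineering
Dave  | Sales      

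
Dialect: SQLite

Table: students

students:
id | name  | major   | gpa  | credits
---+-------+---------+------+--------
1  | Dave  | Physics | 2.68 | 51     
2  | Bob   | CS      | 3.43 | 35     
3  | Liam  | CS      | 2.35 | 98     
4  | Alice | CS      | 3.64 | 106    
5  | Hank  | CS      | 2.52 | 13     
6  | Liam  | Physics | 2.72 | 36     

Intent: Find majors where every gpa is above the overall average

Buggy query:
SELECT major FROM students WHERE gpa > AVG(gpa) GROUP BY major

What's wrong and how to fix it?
Bug: WHERE evaluates per row before aggregation, so AVG() is unavailable

Fix: Compute the overall average in a scalar subquery and compare each group's MIN against it in HAVING

Corrected query:
SELECT major FROM students GROUP BY major HAVING MIN(gpa) > (SELECT AVG(gpa) FROM students)

Result:
(no rows)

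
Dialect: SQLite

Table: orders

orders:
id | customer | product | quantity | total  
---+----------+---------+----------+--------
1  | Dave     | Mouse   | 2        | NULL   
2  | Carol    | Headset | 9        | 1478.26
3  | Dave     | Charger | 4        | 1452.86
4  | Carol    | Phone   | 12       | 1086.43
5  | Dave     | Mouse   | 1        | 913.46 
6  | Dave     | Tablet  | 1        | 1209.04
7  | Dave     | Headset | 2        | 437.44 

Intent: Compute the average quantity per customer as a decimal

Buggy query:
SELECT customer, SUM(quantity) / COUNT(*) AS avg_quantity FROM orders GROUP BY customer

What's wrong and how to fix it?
Bug: Both operands are integers, so '/' performs integer division and truncates

Fix: Multiply by 1.0 (or CAST to REAL) to force floating-point division

Corrected query:
SELECT customer, SUM(quantity) * 1.0 / COUNT(*) AS avg_quantity FROM orders GROUP BY customer

Result:
customer | avg_quantity
---------+-------------
Carol    | 10.5        
Dave     | 2           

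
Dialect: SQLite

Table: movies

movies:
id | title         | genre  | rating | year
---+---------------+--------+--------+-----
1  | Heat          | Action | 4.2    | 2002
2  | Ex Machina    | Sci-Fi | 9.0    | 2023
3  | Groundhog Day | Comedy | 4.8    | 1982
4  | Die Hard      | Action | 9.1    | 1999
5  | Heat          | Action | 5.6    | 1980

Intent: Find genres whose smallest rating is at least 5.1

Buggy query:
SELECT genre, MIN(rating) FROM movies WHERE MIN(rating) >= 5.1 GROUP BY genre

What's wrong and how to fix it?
Bug: MIN() in WHERE is a misuse of aggregate

Fix: Replace WHERE with HAVING after the GROUP BY

Corrected query:
SELECT genre, MIN(rating) FROM movies GROUP BY genre HAVING MIN(rating) >= 5.1

Result:
genre  | MIN(rating)
-------+------------
Sci-Fi | 9          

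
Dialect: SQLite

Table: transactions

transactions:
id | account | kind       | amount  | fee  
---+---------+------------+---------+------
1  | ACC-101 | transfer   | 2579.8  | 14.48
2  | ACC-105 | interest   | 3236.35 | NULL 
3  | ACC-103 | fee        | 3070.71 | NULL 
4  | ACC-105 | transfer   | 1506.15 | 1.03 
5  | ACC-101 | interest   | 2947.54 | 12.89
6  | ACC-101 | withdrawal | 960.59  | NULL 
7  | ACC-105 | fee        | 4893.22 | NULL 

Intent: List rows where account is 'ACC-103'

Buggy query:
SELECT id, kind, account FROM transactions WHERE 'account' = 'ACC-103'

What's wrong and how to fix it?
Bug: 'account' in single quotes is a string literal, not the column; the comparison is literal-vs-literal and never true

Fix: Reference the column as account without single quotes

Corrected query:
SELECT id, kind, account FROM transactions WHERE account = 'ACC-103'

Result:
id | kind | account
---+------+--------
3  | fee  | ACC-103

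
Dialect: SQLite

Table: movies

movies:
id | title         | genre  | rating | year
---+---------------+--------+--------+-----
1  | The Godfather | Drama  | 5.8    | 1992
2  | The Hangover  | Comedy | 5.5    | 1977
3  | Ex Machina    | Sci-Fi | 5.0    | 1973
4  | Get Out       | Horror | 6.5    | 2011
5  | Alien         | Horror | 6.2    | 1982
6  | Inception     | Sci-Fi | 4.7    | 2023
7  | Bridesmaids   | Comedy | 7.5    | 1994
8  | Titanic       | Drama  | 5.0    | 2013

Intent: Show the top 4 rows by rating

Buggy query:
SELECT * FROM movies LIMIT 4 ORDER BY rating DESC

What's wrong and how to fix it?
Bug: LIMIT must come after ORDER BY

Fix: Swap the clauses: ORDER BY first, then LIMIT

Corrected query:
SELECT * FROM movies ORDER BY rating DESC LIMIT 4

Result:
id | title         | genre  | rating | year
---+---------------+--------+--------+-----
7  | Bridesmaids   | Comedy | 7.5    | 1994
4  | Get Out       | Horror | 6.5    | 2011
5  | Alien         | Horror | 6.2    | 1982
1  | The Godfather | Drama  | 5.8    | 1992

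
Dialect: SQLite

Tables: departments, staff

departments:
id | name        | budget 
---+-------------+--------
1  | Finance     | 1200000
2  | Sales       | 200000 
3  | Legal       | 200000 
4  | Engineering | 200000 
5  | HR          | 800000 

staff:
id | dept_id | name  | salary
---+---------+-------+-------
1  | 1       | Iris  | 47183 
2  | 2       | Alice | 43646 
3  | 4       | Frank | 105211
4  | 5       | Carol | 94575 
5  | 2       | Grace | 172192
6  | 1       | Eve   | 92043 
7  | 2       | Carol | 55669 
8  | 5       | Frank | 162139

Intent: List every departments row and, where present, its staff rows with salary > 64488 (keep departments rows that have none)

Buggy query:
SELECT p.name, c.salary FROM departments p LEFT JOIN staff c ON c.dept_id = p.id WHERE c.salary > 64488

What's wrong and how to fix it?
Bug: Filtering c.salary in WHERE discards the NULL rows produced by LEFT JOIN, turning it into an inner join

Fix: Put 'c.salary > 64488' in the JOIN's ON clause instead of WHERE

Corrected query:
SELECT p.name, c.salary FROM departments p LEFT JOIN staff c ON c.dept_id = p.id AND c.salary > 64488

Result:
name        | salary
------------+-------
Finance     | 92043 
Sales       | 172192
Legal       | NULL  
Engineering | 105211
HR          | 94575 
HR          | 162139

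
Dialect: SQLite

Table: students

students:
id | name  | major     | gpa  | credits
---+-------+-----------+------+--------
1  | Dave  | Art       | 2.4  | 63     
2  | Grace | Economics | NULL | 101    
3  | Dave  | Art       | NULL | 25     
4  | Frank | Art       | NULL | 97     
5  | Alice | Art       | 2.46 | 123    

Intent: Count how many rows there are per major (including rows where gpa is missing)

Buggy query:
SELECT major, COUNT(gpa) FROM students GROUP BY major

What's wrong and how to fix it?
Bug: COUNT(gpa) skips NULLs, so groups with missing gpa are undercounted

Fix: Replace COUNT(gpa) with COUNT(*)

Corrected query:
SELECT major, COUNT(*) FROM students GROUP BY major

Result:
major     | COUNT(*)
----------+---------
Art       | 4       
Economics | 1       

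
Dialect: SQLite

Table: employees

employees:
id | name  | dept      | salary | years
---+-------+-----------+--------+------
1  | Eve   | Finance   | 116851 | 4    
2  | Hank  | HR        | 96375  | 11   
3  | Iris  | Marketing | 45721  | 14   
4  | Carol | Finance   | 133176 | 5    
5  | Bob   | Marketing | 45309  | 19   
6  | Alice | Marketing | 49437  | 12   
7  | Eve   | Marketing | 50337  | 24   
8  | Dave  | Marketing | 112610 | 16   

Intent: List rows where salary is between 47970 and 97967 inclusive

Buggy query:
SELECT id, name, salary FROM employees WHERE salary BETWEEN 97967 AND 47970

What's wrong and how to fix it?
Bug: BETWEEN expects the lower bound first; with 97967 AND 47970 the range is empty

Fix: Swap the bounds so the smaller value comes first

Corrected query:
SELECT id, name, salary FROM employees WHERE salary BETWEEN 47970 AND 97967

Result:
id | name  | salary
---+-------+-------
2  | Hank  | 96375 
6  | Alice | 49437 
7  | Eve   | 50337 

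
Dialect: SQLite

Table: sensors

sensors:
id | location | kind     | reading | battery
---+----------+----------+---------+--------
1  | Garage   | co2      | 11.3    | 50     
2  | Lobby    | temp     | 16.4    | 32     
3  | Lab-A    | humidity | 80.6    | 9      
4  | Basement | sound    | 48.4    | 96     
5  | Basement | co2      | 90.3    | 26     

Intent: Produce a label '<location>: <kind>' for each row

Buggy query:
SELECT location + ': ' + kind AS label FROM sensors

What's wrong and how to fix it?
Bug: SQLite uses || for string concatenation; + coerces text to numbers (yielding 0)

Fix: Replace + with || to concatenate text

Corrected query:
SELECT location || ': ' || kind AS label FROM sensors

Result:
label          
---------------
Garage: co2    
Lobby: temp    
Lab-A: humidity
Basement: sound
Basement: co2  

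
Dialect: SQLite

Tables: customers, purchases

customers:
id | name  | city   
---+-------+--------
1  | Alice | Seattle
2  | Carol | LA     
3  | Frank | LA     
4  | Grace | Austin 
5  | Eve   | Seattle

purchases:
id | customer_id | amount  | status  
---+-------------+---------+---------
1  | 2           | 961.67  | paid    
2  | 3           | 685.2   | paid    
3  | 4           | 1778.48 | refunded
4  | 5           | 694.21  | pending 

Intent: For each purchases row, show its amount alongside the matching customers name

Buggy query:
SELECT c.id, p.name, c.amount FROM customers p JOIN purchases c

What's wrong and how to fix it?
Bug: JOIN with no ON clause produces a cartesian product; every purchases row pairs with every customers row

Fix: Add ON c.customer_id = p.id to the JOIN

Corrected query:
SELECT c.id, p.name, c.amount FROM customers p JOIN purchases c ON c.customer_id = p.id

Result:
id | name  | amount 
---+-------+--------
1  | Carol | 961.67 
2  | Frank | 685.2  
3  | Grace | 1778.48
4  | Eve   | 694.21 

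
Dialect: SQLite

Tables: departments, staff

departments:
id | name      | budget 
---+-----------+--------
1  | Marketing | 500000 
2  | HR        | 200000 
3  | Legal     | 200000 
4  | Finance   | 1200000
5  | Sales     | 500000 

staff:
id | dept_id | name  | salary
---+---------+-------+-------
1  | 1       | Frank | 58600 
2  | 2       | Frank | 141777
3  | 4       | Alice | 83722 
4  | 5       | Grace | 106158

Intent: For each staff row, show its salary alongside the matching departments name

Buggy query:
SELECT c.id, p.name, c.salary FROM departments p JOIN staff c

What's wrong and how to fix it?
Bug: Missing join condition: each staff row is matched to all departments rows instead of just its own

Fix: Specify the join condition linking the foreign key to the parent id

Corrected query:
SELECT c.id, p.name, c.salary FROM departments p JOIN staff c ON c.dept_id = p.id

Result:
id | name      | salary
---+-----------+-------
1  | Marketing | 58600 
2  | HR        | 141777
3  | Finance   | 83722 
4  | Sales     | 106158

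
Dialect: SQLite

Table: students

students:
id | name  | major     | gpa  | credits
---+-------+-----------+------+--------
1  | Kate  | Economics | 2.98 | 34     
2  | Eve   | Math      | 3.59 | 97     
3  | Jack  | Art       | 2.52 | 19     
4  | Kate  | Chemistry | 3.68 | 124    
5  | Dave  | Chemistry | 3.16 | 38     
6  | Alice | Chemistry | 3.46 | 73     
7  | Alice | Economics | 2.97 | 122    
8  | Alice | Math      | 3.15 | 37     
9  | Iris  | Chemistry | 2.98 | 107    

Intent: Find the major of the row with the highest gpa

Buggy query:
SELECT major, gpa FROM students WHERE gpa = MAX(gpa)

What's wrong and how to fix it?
Bug: WHERE is evaluated per row; an aggregate over the whole table isn't defined there

Fix: Use a subquery: WHERE gpa = (SELECT MAX(gpa) FROM students)

Corrected query:
SELECT major, gpa FROM students WHERE gpa = (SELECT MAX(gpa) FROM students)

Result:
major     | gpa 
----------+-----
Chemistry | 3.68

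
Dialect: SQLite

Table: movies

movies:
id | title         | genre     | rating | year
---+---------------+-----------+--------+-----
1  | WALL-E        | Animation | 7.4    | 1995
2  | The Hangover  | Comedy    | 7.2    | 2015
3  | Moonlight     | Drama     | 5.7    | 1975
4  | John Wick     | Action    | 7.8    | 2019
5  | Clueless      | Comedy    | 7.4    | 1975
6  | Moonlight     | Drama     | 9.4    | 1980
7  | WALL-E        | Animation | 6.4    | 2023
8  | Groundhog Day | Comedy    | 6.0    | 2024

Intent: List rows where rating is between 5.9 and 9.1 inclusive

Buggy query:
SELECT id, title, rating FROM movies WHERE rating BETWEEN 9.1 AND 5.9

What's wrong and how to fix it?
Bug: The bounds are reversed; BETWEEN a AND b requires a <= b to match anything

Fix: Swap the bounds so the smaller value comes first

Corrected query:
SELECT id, title, rating FROM movies WHERE rating BETWEEN 5.9 AND 9.1

Result:
id | title         | rating
---+---------------+-------
1  | WALL-E        | 7.4   
2  | The Hangover  | 7.2   
4  | John Wick     | 7.8   
5  | Clueless      | 7.4   
7  | WALL-E        | 6.4   
8  | Groundhog Day | 6     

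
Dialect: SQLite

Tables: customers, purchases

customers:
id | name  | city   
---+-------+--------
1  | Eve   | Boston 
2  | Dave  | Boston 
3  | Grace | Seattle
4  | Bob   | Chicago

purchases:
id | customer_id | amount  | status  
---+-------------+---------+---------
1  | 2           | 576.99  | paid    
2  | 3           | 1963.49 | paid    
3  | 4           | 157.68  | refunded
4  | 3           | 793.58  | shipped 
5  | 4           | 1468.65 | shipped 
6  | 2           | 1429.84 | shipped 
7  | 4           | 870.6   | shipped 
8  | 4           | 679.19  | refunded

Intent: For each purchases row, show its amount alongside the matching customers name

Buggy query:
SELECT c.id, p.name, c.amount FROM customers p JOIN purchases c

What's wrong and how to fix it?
Bug: Missing join condition: each purchases row is matched to all customers rows instead of just its own

Fix: Add ON c.customer_id = p.id to the JOIN

Corrected query:
SELECT c.id, p.name, c.amount FROM customers p JOIN purchases c ON c.customer_id = p.id

Result:
id | name  | amount 
---+-------+--------
1  | Dave  | 576.99 
2  | Grace | 1963.49
3  | Bob   | 157.68 
4  | Grace | 793.58 
5  | Bob   | 1468.65
6  | Dave  | 1429.84
7  | Bob   | 870.6  
8  | Bob   | 679.19 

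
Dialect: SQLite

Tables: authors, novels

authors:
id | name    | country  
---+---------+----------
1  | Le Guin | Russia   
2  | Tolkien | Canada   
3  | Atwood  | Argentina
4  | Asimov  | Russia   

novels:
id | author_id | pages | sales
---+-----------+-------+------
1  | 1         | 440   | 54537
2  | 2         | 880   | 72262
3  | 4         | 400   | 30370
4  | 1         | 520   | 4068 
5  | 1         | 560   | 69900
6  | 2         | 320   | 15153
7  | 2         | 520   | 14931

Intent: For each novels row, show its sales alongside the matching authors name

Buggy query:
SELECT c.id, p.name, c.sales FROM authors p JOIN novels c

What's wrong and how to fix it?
Bug: JOIN with no ON clause produces a cartesian product; every novels row pairs with every authors row

Fix: Add ON c.author_id = p.id to the JOIN

Corrected query:
SELECT c.id, p.name, c.sales FROM authors p JOIN novels c ON c.author_id = p.id

Result:
id | name    | sales
---+---------+------
1  | Le Guin | 54537
2  | Tolkien | 72262
3  | Asimov  | 30370
4  | Le Guin | 4068 
5  | Le Guin | 69900
6  | Tolkien | 15153
7  | Tolkien | 14931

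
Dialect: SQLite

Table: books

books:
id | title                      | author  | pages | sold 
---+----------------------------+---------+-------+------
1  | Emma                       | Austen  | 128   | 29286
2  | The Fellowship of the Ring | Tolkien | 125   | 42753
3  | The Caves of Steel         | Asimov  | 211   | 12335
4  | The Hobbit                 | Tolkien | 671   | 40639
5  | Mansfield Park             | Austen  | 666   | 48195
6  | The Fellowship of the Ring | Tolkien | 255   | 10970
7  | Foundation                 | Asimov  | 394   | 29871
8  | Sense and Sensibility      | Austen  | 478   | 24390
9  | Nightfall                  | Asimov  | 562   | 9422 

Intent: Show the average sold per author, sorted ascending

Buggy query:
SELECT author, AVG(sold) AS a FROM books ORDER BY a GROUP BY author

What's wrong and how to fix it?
Bug: ORDER BY appears before GROUP BY; SQL clause order requires GROUP BY first

Fix: Move ORDER BY to the end, after GROUP BY

Corrected query:
SELECT author, AVG(sold) AS a FROM books GROUP BY author ORDER BY a

Result:
author  | a           
--------+-------------
Asimov  | 17209.333333
Tolkien | 31454       
Austen  | 33957       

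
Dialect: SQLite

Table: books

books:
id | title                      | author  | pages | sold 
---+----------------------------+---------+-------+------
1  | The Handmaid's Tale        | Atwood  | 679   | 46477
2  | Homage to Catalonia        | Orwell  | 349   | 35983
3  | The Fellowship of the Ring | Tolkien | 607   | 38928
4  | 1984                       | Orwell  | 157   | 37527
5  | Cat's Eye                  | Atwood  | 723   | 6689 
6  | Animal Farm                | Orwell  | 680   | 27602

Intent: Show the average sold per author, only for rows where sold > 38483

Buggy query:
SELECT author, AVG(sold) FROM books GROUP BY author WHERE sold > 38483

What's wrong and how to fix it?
Bug: Row-level WHERE must come before GROUP BY in the clause order

Fix: Place WHERE between FROM and GROUP BY

Corrected query:
SELECT author, AVG(sold) FROM books WHERE sold > 38483 GROUP BY author

Result:
author  | AVG(sold)
--------+----------
Atwood  | 46477    
Tolkien | 38928    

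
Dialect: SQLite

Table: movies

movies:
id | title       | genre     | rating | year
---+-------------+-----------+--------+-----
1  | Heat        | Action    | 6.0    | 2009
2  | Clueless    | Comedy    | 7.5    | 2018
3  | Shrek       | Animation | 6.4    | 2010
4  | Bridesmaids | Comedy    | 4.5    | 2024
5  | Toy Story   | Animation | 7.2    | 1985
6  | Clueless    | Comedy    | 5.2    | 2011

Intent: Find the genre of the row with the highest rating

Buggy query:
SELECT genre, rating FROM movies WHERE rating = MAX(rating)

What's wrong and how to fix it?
Bug: MAX(rating) is an aggregate and cannot be used directly in WHERE

Fix: Use a subquery: WHERE rating = (SELECT MAX(rating) FROM movies)

Corrected query:
SELECT genre, rating FROM movies WHERE rating = (SELECT MAX(rating) FROM movies)

Result:
genre  | rating
-------+-------
Comedy | 7.5   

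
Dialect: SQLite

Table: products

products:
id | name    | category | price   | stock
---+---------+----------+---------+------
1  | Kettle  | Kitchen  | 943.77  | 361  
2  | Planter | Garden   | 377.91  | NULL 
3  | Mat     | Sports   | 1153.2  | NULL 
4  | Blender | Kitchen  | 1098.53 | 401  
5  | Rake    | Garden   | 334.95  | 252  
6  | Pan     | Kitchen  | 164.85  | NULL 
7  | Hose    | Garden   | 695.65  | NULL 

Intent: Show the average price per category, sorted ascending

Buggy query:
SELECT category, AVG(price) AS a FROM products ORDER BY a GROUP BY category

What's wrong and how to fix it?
Bug: ORDER BY appears before GROUP BY; SQL clause order requires GROUP BY first

Fix: Move ORDER BY to the end, after GROUP BY

Corrected query:
SELECT category, AVG(price) AS a FROM products GROUP BY category ORDER BY a

Result:
category | a         
---------+-----------
Garden   | 469.503333
Kitchen  | 735.716667
Sports   | 1153.2    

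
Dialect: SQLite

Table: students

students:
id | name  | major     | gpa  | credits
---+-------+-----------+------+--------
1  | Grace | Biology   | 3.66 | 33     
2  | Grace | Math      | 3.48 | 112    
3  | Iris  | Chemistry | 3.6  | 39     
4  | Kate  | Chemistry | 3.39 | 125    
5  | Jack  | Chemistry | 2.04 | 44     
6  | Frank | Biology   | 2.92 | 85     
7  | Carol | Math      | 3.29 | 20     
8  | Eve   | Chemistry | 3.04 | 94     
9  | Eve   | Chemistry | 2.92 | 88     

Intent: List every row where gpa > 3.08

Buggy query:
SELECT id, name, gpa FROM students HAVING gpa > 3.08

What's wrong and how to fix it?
Bug: This is a non-aggregate query (no GROUP BY, no aggregates), so in SQLite the HAVING clause is invalid here; a row-level condition belongs in WHERE

Fix: Use WHERE for row-level filtering

Corrected query:
SELECT id, name, gpa FROM students WHERE gpa > 3.08

Result:
id | name  | gpa 
---+-------+-----
1  | Grace | 3.66
2  | Grace | 3.48
3  | Iris  | 3.6 
4  | Kate  | 3.39
7  | Carol | 3.29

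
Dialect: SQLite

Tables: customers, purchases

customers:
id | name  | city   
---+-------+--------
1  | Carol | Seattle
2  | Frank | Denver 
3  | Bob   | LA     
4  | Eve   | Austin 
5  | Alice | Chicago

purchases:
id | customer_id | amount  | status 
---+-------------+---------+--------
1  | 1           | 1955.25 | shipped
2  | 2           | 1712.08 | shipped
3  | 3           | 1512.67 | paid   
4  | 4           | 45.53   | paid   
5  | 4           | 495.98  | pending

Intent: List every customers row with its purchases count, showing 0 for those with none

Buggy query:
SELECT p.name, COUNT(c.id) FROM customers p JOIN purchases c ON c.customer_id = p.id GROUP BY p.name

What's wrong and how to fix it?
Bug: INNER JOIN drops customers rows that have no matching purchases rows

Fix: Switch to LEFT JOIN to retain unmatched parent rows

Corrected query:
SELECT p.name, COUNT(c.id) FROM customers p LEFT JOIN purchases c ON c.customer_id = p.id GROUP BY p.name

Result:
name  | COUNT(c.id)
------+------------
Alice | 0          
Bob   | 1          
Carol | 1          
Eve   | 2          
Frank | 1          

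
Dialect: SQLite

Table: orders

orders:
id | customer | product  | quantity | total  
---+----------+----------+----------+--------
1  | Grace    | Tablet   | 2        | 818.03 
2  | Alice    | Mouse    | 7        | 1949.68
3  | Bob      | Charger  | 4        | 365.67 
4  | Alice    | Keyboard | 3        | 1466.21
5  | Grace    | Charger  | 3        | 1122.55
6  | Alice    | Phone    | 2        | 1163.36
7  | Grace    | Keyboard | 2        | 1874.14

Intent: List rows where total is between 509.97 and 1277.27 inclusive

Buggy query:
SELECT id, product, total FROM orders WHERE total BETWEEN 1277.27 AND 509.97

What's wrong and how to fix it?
Bug: The bounds are reversed; BETWEEN a AND b requires a <= b to match anything

Fix: Swap the bounds so the smaller value comes first

Corrected query:
SELECT id, product, total FROM orders WHERE total BETWEEN 509.97 AND 1277.27

Result:
id | product | total  
---+---------+--------
1  | Tablet  | 818.03 
5  | Charger | 1122.55
6  | Phone   | 1163.36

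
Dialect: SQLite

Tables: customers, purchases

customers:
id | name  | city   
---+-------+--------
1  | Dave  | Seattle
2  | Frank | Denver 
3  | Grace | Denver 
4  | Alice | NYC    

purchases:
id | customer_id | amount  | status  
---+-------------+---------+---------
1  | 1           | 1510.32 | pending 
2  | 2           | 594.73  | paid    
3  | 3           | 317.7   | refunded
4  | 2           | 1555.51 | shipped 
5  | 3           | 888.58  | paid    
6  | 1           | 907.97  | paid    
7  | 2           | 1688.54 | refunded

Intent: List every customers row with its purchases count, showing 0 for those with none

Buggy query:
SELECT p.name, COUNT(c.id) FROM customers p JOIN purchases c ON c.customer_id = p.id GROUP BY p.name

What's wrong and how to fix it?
Bug: An inner join excludes parents with zero children

Fix: Use LEFT JOIN so parents without children still appear (COUNT(c.id) gives 0)

Corrected query:
SELECT p.name, COUNT(c.id) FROM customers p LEFT JOIN purchases c ON c.customer_id = p.id GROUP BY p.name

Result:
name  | COUNT(c.id)
------+------------
Alice | 0          
Dave  | 2          
Frank | 3          
Grace | 2          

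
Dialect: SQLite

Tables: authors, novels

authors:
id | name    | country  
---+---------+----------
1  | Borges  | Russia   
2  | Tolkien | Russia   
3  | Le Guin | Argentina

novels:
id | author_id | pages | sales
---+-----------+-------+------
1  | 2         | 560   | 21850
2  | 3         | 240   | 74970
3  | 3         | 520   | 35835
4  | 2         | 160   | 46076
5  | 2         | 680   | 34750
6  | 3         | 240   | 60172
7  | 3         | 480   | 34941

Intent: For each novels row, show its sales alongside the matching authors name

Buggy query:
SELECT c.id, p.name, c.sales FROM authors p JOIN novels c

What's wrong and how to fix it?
Bug: JOIN with no ON clause produces a cartesian product; every novels row pairs with every authors row

Fix: Specify the join condition linking the foreign key to the parent id

Corrected query:
SELECT c.id, p.name, c.sales FROM authors p JOIN novels c ON c.author_id = p.id

Result:
id | name    | sales
---+---------+------
1  | Tolkien | 21850
2  | Le Guin | 74970
3  | Le Guin | 35835
4  | Tolkien | 46076
5  | Tolkien | 34750
6  | Le Guin | 60172
7  | Le Guin | 34941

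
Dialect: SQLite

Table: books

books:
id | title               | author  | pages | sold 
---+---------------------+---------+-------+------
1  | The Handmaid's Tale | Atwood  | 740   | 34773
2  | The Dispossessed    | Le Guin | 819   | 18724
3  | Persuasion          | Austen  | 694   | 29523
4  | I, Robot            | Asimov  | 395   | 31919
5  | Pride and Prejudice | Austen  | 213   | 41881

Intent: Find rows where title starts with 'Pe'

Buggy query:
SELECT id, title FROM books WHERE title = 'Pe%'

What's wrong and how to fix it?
Bug: Wildcards only work with LIKE; '=' treats '%' as a literal character

Fix: Use LIKE for wildcard pattern matching

Corrected query:
SELECT id, title FROM books WHERE title LIKE 'Pe%'

Result:
id | title     
---+-----------
3  | Persuasion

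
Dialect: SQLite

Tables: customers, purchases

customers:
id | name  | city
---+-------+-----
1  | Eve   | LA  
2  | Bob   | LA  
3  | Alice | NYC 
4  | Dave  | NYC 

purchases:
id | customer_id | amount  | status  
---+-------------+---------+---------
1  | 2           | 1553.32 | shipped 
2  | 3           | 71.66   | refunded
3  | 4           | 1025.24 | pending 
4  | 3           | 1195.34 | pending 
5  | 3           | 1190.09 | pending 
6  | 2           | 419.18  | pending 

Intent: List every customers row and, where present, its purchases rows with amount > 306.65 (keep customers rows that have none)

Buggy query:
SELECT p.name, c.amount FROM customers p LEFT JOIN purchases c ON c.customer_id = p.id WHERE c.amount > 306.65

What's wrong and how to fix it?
Bug: Filtering c.amount in WHERE discards the NULL rows produced by LEFT JOIN, turning it into an inner join

Fix: Put 'c.amount > 306.65' in the JOIN's ON clause instead of WHERE

Corrected query:
SELECT p.name, c.amount FROM customers p LEFT JOIN purchases c ON c.customer_id = p.id AND c.amount > 306.65

Result:
name  | amount 
------+--------
Eve   | NULL   
Bob   | 419.18 
Bob   | 1553.32
Alice | 1190.09
Alice | 1195.34
Dave  | 1025.24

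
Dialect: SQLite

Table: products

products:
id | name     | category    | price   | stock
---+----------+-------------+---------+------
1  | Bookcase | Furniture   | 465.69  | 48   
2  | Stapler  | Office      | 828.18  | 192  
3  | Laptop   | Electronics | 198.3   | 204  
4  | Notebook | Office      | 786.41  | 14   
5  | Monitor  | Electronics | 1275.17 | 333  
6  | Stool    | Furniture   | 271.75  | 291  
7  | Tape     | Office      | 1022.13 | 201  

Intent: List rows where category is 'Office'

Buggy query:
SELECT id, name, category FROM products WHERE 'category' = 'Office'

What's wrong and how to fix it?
Bug: 'category' in single quotes is a string literal, not the column; the comparison is literal-vs-literal and never true

Fix: Reference the column as category without single quotes

Corrected query:
SELECT id, name, category FROM products WHERE category = 'Office'

Result:
id | name     | category
---+----------+---------
2  | Stapler  | Office  
4  | Notebook | Office  
7  | Tape     | Office  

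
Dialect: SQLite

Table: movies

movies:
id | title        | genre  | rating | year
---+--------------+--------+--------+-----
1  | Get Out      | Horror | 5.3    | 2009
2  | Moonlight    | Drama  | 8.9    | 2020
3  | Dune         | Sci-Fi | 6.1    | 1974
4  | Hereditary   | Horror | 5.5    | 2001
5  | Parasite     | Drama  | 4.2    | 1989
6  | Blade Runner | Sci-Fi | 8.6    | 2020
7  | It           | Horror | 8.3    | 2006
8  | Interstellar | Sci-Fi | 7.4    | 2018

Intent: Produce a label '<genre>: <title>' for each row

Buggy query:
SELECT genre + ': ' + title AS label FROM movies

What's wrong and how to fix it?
Bug: '+' is numeric addition; on text columns SQLite converts them to 0 instead of concatenating

Fix: Use the || operator for string concatenation

Corrected query:
SELECT genre || ': ' || title AS label FROM movies

Result:
label               
--------------------
Horror: Get Out     
Drama: Moonlight    
Sci-Fi: Dune        
Horror: Hereditary  
Drama: Parasite     
Sci-Fi: Blade Runner
Horror: It          
Sci-Fi: Interstellar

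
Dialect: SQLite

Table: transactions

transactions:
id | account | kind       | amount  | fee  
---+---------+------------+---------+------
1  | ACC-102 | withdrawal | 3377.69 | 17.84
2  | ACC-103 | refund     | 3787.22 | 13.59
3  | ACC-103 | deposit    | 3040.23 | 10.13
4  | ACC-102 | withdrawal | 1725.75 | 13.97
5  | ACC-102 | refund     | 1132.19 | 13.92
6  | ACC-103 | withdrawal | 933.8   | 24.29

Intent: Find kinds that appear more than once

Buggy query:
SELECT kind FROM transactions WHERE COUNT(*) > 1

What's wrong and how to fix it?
Bug: WHERE can't reference COUNT(*); aggregates are computed after WHERE

Fix: GROUP BY kind, then filter groups with HAVING COUNT(*) > 1

Corrected query:
SELECT kind FROM transactions GROUP BY kind HAVING COUNT(*) > 1

Result:
kind      
----------
refund    
withdrawal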